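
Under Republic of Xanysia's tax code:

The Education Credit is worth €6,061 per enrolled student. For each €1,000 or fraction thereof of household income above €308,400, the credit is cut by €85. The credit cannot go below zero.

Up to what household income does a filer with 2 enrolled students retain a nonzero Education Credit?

€450,400

Full credit = 2 × €6,061 = €12,122.
After 142 increments the reduction is 142 × €85 = €12,070, leaving €52; one more increment wipes it out. Increment 142 ends at excess 142 × €1,000 = €142,000, so the highest qualifying income is €308,400 + €142,000 = €450,400.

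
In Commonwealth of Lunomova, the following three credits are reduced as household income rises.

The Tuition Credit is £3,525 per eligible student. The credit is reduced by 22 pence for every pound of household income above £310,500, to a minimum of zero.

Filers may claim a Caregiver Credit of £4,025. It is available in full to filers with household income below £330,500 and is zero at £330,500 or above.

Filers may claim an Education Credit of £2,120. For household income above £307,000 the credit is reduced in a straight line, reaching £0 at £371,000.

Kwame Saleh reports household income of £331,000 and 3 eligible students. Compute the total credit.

£7,390

Tuition Credit: base = 3 × £3,525 = £10,575. 22% of the £20,500 excess over £310,500 is £4,510; credit = £10,575 − £4,510 = £6,065.
Caregiver Credit: £331,000 meets or exceeds the £330,500 cutoff, so the credit is £0.
Education Credit: £331,000 is £24,000 into a £64,000 phase-out range, leaving 40,000/64,000 of the credit: £2,120 × 40,000/64,000 = £1,325.
Total: £6,065 + £0 + £1,325 = £7,390.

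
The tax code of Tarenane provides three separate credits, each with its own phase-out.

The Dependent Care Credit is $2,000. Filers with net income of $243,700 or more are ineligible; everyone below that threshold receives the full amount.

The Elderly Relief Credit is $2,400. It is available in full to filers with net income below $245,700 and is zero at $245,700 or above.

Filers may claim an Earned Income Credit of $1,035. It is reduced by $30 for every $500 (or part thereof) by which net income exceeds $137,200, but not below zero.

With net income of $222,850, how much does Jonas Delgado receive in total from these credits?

$4,400

Dependent Care Credit: $222,850 is below the $243,700 cutoff, so the full $2,000 applies.
Elderly Relief Credit: $222,850 is below the $245,700 cutoff, so the full $2,400 applies.
Earned Income Credit: income exceeds $137,200 by $85,650 → 172 increments × $30 = $5,160 ≥ base, so the credit is $0.
Total: $2,000 + $2,400 + $0 = $4,400.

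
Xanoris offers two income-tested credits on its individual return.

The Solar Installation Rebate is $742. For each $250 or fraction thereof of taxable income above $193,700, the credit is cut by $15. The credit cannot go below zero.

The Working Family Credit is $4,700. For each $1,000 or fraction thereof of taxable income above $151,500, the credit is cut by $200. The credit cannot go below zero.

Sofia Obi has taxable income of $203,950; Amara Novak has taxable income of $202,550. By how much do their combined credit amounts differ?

$75

Sofia ($203,950): Solar Installation Rebate: income exceeds $193,700 by $10,250, which is 41 full-or-partial $250 increments; reduction = 41 × $15 = $615, leaving $127. Working Family Credit: income exceeds $151,500 by $52,450 → 53 increments × $200 = $10,600 ≥ base, so the credit is $0. total $127 + $0 = $127
Amara ($202,550): Solar Installation Rebate: income exceeds $193,700 by $8,850, which is 36 full-or-partial $250 increments; reduction = 36 × $15 = $540, leaving $202. Working Family Credit: income exceeds $151,500 by $51,050 → 52 increments × $200 = $10,400 ≥ base, so the credit is $0. total $202 + $0 = $202
Difference: |$127 − $202| = $75.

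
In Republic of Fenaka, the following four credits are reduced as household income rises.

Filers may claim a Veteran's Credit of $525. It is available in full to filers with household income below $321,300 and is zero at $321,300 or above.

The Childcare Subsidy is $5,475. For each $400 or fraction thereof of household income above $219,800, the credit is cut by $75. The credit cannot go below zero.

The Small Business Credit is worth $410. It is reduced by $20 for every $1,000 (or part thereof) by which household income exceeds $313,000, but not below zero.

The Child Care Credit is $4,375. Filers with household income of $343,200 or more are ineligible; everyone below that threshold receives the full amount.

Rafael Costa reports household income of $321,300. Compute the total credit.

Veteran's Credit: $321,300 meets or exceeds the $321,300 cutoff, so the credit is $0.
Childcare Subsidy: income exceeds $219,800 by $101,500 → 254 increments × $75 = $19,050 ≥ base, so the credit is $0.
Small Business Credit: income exceeds $313,000 by $8,300, which is 9 full-or-partial $1,000 increments; reduction = 9 × $20 = $180, leaving $230.
Child Care Credit: $321,300 is below the $343,200 cutoff, so the full $4,375 applies.
Total: $0 + $0 + $230 + $4,375 = $4,605.

$4,605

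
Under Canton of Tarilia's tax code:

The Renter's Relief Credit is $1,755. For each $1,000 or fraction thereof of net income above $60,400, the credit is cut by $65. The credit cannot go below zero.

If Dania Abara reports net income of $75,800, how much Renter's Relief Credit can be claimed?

Renter's Relief Credit: income exceeds $60,400 by $15,400, which is 16 full-or-partial $1,000 increments; reduction = 16 × $65 = $1,040, leaving $715.

$715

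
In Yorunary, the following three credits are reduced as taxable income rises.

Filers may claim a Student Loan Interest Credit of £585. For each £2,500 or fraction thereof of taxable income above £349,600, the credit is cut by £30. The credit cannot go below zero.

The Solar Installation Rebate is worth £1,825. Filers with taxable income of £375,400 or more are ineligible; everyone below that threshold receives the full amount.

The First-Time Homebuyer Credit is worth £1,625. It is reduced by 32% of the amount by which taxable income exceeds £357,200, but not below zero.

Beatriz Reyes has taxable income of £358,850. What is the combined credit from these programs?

Student Loan Interest Credit: income exceeds £349,600 by £9,250, which is 4 full-or-partial £2,500 increments; reduction = 4 × £30 = £120, leaving £465.
Solar Installation Rebate: £358,850 is below the £375,400 cutoff, so the full £1,825 applies.
First-Time Homebuyer Credit: 32% of the £1,650 excess over £357,200 is £528; credit = £1,625 − £528 = £1,097.
Total: £465 + £1,825 + £1,097 = £3,387.

£3,387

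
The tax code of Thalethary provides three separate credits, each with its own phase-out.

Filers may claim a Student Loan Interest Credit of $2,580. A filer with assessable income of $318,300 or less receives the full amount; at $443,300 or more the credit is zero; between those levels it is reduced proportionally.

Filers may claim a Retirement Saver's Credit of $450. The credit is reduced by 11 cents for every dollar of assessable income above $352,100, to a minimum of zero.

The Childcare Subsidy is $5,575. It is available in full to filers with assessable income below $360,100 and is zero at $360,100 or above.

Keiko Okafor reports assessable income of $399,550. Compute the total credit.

Student Loan Interest Credit: $399,550 is $81,250 into a $125,000 phase-out range, leaving 43,750/125,000 of the credit: $2,580 × 43,750/125,000 = $903.
Retirement Saver's Credit: 11% of the $47,450 excess over $352,100 is $5,219.50 ≥ base, so the credit is $0.
Childcare Subsidy: $399,550 meets or exceeds the $360,100 cutoff, so the credit is $0.
Total: $903 + $0 + $0 = $903.

$903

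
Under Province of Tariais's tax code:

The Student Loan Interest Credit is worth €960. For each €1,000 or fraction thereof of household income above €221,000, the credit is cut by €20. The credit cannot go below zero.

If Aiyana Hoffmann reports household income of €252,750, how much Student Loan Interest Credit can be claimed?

Student Loan Interest Credit: income exceeds €221,000 by €31,750, which is 32 full-or-partial €1,000 increments; reduction = 32 × €20 = €640, leaving €320.

€320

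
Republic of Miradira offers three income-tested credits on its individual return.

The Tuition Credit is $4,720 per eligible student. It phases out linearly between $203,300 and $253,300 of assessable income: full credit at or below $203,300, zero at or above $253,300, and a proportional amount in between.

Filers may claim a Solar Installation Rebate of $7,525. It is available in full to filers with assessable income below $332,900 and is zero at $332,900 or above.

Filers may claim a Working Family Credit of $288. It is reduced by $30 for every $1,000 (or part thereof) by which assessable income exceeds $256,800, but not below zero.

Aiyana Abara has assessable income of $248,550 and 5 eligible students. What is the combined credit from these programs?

Tuition Credit: base = 5 × $4,720 = $23,600. $248,550 is $45,250 into a $50,000 phase-out range, leaving 4,750/50,000 of the credit: $23,600 × 4,750/50,000 = $2,242.
Solar Installation Rebate: $248,550 is below the $332,900 cutoff, so the full $7,525 applies.
Working Family Credit: $248,550 is at or below the $256,800 threshold, so the full $288 applies.
Total: $2,242 + $7,525 + $288 = $10,055.

$10,055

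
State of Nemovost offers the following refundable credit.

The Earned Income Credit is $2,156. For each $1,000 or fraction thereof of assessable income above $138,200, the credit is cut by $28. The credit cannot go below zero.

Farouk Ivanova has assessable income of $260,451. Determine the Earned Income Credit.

Earned Income Credit: income exceeds $138,200 by $122,251 → 123 increments × $28 = $3,444 ≥ base, so the credit is $0.

$0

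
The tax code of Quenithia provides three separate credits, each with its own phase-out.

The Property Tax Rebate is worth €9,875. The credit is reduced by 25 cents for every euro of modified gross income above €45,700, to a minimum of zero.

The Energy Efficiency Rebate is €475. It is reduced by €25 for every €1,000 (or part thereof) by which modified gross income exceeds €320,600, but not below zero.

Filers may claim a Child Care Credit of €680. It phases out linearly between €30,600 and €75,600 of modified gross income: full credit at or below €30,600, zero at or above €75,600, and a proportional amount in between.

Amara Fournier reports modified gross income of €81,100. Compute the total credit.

Property Tax Rebate: 25% of the €35,400 excess over €45,700 is €8,850; credit = €9,875 − €8,850 = €1,025.
Energy Efficiency Rebate: €81,100 is at or below the €320,600 threshold, so the full €475 applies.
Child Care Credit: €81,100 is at or above €75,600, so the credit is €0.
Total: €1,025 + €475 + €0 = €1,500.

€1,500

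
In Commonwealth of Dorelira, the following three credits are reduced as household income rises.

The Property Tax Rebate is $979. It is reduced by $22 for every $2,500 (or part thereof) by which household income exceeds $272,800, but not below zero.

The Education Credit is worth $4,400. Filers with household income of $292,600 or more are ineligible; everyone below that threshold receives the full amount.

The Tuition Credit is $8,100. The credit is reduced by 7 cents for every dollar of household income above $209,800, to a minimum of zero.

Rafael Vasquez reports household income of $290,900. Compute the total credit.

Property Tax Rebate: income exceeds $272,800 by $18,100, which is 8 full-or-partial $2,500 increments; reduction = 8 × $22 = $176, leaving $803.
Education Credit: $290,900 is below the $292,600 cutoff, so the full $4,400 applies.
Tuition Credit: 7% of the $81,100 excess over $209,800 is $5,677; credit = $8,100 − $5,677 = $2,423.
Total: $803 + $4,400 + $2,423 = $7,626.

$7,626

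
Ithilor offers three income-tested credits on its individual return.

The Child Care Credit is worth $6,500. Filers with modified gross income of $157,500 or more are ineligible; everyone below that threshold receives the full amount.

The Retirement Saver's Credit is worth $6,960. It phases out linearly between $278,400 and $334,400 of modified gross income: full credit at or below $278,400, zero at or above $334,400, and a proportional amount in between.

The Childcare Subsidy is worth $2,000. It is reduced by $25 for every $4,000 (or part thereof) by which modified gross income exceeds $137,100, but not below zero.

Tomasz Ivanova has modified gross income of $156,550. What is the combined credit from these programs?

Child Care Credit: $156,550 is below the $157,500 cutoff, so the full $6,500 applies.
Retirement Saver's Credit: $156,550 is at or below the $278,400 threshold, so the full $6,960 applies.
Childcare Subsidy: income exceeds $137,100 by $19,450, which is 5 full-or-partial $4,000 increments; reduction = 5 × $25 = $125, leaving $1,875.
Total: $6,500 + $6,960 + $1,875 = $15,335.

$15,335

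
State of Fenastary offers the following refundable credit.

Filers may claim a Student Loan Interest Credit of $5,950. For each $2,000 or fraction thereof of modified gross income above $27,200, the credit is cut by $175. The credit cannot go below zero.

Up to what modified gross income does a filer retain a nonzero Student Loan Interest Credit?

$93,200

After 33 increments the reduction is 33 × $175 = $5,775, leaving $175; one more increment wipes it out. Increment 33 ends at excess 33 × $2,000 = $66,000, so the highest qualifying income is $27,200 + $66,000 = $93,200.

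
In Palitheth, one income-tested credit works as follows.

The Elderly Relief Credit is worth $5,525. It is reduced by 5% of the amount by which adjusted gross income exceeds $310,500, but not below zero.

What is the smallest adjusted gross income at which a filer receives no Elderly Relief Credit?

The credit falls by 5% of each dollar above $310,500, so it reaches zero when the excess is $5,525 / 5% = $110,500: income = $310,500 + $110,500 = $421,000.

$421,000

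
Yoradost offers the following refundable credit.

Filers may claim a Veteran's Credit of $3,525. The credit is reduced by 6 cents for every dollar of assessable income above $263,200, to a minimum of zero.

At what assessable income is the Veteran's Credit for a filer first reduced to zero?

$321,950

The credit falls by 6% of each dollar above $263,200, so it reaches zero when the excess is $3,525 / 6% = $58,750: income = $263,200 + $58,750 = $321,950.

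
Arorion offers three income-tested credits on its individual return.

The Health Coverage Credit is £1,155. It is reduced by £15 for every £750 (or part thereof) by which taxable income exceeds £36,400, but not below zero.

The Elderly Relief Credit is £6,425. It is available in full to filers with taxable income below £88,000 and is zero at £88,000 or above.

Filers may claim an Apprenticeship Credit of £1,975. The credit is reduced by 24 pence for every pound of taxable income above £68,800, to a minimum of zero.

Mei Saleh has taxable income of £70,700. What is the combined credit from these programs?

Health Coverage Credit: income exceeds £36,400 by £34,300, which is 46 full-or-partial £750 increments; reduction = 46 × £15 = £690, leaving £465.
Elderly Relief Credit: £70,700 is below the £88,000 cutoff, so the full £6,425 applies.
Apprenticeship Credit: 24% of the £1,900 excess over £68,800 is £456; credit = £1,975 − £456 = £1,519.
Total: £465 + £6,425 + £1,519 = £8,409.

£8,409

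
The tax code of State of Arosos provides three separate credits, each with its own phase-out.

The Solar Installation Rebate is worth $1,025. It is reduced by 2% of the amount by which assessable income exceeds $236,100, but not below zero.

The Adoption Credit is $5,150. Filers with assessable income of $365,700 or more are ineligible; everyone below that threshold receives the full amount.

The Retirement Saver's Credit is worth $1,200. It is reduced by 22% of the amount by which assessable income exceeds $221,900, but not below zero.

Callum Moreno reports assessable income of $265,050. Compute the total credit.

Solar Installation Rebate: 2% of the $28,950 excess over $236,100 is $579; credit = $1,025 − $579 = $446.
Adoption Credit: $265,050 is below the $365,700 cutoff, so the full $5,150 applies.
Retirement Saver's Credit: 22% of the $43,150 excess over $221,900 is $9,493 ≥ base, so the credit is $0.
Total: $446 + $5,150 + $0 = $5,596.

$5,596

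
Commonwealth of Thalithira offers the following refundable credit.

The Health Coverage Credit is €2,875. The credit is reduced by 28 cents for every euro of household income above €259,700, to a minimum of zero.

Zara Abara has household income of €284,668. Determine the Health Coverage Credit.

€0

Health Coverage Credit: 28% of the €24,968 excess over €259,700 is €6,991.04 ≥ base, so the credit is €0.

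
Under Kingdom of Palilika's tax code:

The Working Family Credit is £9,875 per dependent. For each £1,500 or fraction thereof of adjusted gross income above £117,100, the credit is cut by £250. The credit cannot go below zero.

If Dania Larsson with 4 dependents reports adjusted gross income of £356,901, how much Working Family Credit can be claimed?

£0

Working Family Credit: base = 4 × £9,875 = £39,500. income exceeds £117,100 by £239,801 → 160 increments × £250 = £40,000 ≥ base, so the credit is £0.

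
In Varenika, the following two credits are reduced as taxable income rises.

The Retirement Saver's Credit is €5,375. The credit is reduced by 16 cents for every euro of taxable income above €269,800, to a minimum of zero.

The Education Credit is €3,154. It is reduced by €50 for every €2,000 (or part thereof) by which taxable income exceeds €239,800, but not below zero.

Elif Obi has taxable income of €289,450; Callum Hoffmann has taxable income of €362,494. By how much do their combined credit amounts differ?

€4,081

Elif (€289,450): Retirement Saver's Credit: 16% of the €19,650 excess over €269,800 is €3,144; credit = €5,375 − €3,144 = €2,231. Education Credit: income exceeds €239,800 by €49,650, which is 25 full-or-partial €2,000 increments; reduction = 25 × €50 = €1,250, leaving €1,904. total €2,231 + €1,904 = €4,135
Callum (€362,494): Retirement Saver's Credit: 16% of the €92,694 excess over €269,800 is €14,831.04 ≥ base, so the credit is €0. Education Credit: income exceeds €239,800 by €122,694, which is 62 full-or-partial €2,000 increments; reduction = 62 × €50 = €3,100, leaving €54. total €0 + €54 = €54
Difference: |€4,135 − €54| = €4,081.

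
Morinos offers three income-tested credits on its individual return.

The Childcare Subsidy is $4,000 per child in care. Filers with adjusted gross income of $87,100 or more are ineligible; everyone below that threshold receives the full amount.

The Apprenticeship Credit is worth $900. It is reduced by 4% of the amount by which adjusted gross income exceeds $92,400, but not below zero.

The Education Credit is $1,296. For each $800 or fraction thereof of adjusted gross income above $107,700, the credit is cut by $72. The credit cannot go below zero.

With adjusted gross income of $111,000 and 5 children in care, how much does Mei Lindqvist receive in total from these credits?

Childcare Subsidy: base = 5 × $4,000 = $20,000. $111,000 meets or exceeds the $87,100 cutoff, so the credit is $0.
Apprenticeship Credit: 4% of the $18,600 excess over $92,400 is $744; credit = $900 − $744 = $156.
Education Credit: income exceeds $107,700 by $3,300, which is 5 full-or-partial $800 increments; reduction = 5 × $72 = $360, leaving $936.
Total: $0 + $156 + $936 = $1,092.

$1,092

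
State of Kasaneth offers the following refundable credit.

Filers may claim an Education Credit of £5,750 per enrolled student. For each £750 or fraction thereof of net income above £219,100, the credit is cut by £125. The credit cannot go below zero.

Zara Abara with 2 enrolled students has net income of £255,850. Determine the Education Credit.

£5,375

Education Credit: base = 2 × £5,750 = £11,500. income exceeds £219,100 by £36,750, which is 49 full-or-partial £750 increments; reduction = 49 × £125 = £6,125, leaving £5,375.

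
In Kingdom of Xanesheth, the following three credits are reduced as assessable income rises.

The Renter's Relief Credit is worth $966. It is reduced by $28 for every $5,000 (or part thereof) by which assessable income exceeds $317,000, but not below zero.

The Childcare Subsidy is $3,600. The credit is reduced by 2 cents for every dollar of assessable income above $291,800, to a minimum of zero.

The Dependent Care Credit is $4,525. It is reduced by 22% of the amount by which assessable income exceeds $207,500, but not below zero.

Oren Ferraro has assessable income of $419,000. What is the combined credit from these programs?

$1,434

Renter's Relief Credit: income exceeds $317,000 by $102,000, which is 21 full-or-partial $5,000 increments; reduction = 21 × $28 = $588, leaving $378.
Childcare Subsidy: 2% of the $127,200 excess over $291,800 is $2,544; credit = $3,600 − $2,544 = $1,056.
Dependent Care Credit: 22% of the $211,500 excess over $207,500 is $46,530 ≥ base, so the credit is $0.
Total: $378 + $1,056 + $0 = $1,434.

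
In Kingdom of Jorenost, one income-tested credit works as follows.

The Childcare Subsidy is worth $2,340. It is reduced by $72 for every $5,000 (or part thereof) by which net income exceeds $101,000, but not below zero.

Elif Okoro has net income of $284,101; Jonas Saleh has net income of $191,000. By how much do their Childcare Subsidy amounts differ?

$1,044

Elif ($284,101): Childcare Subsidy: income exceeds $101,000 by $183,101 → 37 increments × $72 = $2,664 ≥ base, so the credit is $0.
Jonas ($191,000): Childcare Subsidy: income exceeds $101,000 by $90,000, which is 18 full-or-partial $5,000 increments; reduction = 18 × $72 = $1,296, leaving $1,044.
Difference: |$0 − $1,044| = $1,044.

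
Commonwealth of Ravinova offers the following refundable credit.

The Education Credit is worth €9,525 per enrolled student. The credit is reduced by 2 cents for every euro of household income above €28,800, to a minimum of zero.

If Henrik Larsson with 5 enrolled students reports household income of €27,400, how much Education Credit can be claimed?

Education Credit: base = 5 × €9,525 = €47,625. €27,400 is at or below the €28,800 threshold, so the full €47,625 applies.

€47,625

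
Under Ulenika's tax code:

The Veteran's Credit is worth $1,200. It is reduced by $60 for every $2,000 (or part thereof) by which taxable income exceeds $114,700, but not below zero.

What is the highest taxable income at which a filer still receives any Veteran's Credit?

$152,700

After 19 increments the reduction is 19 × $60 = $1,140, leaving $60; one more increment wipes it out. Increment 19 ends at excess 19 × $2,000 = $38,000, so the highest qualifying income is $114,700 + $38,000 = $152,700.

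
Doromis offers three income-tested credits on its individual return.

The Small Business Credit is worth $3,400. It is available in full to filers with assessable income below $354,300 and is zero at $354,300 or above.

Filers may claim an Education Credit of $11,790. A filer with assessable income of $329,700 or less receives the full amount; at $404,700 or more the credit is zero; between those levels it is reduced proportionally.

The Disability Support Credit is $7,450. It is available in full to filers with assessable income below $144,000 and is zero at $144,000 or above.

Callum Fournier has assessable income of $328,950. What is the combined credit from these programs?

Small Business Credit: $328,950 is below the $354,300 cutoff, so the full $3,400 applies.
Education Credit: $328,950 is at or below the $329,700 threshold, so the full $11,790 applies.
Disability Support Credit: $328,950 meets or exceeds the $144,000 cutoff, so the credit is $0.
Total: $3,400 + $11,790 + $0 = $15,190.

$15,190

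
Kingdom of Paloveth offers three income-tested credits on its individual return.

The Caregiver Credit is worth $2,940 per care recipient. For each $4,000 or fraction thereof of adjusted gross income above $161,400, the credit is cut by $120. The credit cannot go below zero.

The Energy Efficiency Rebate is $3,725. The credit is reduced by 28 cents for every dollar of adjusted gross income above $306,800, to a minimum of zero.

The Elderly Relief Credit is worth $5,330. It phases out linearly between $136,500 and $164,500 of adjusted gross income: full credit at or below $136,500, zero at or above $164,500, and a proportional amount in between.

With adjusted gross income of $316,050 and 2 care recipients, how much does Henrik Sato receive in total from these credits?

Caregiver Credit: base = 2 × $2,940 = $5,880. income exceeds $161,400 by $154,650, which is 39 full-or-partial $4,000 increments; reduction = 39 × $120 = $4,680, leaving $1,200.
Energy Efficiency Rebate: 28% of the $9,250 excess over $306,800 is $2,590; credit = $3,725 − $2,590 = $1,135.
Elderly Relief Credit: $316,050 is at or above $164,500, so the credit is $0.
Total: $1,200 + $1,135 + $0 = $2,335.

$2,335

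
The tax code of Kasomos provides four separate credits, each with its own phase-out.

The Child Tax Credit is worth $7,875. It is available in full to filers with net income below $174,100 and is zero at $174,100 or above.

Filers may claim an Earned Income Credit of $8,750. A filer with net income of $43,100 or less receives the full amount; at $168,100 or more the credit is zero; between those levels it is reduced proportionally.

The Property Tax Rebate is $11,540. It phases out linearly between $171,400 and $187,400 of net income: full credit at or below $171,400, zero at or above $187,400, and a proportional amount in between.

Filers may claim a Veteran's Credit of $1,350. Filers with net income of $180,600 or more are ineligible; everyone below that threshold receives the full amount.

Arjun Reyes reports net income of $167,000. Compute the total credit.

$20,842

Child Tax Credit: $167,000 is below the $174,100 cutoff, so the full $7,875 applies.
Earned Income Credit: $167,000 is $123,900 into a $125,000 phase-out range, leaving 1,100/125,000 of the credit: $8,750 × 1,100/125,000 = $77.
Property Tax Rebate: $167,000 is at or below the $171,400 threshold, so the full $11,540 applies.
Veteran's Credit: $167,000 is below the $180,600 cutoff, so the full $1,350 applies.
Total: $7,875 + $77 + $11,540 + $1,350 = $20,842.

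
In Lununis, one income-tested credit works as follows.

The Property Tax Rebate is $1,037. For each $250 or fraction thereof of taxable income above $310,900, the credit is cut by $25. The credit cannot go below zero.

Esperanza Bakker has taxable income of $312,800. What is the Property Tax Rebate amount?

$837

Property Tax Rebate: income exceeds $310,900 by $1,900, which is 8 full-or-partial $250 increments; reduction = 8 × $25 = $200, leaving $837.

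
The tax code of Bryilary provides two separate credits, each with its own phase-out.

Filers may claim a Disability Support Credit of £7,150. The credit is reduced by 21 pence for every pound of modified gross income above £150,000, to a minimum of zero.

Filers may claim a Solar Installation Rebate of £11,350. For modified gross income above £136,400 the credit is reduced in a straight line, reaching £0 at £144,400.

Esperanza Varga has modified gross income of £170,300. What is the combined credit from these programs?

Disability Support Credit: 21% of the £20,300 excess over £150,000 is £4,263; credit = £7,150 − £4,263 = £2,887.
Solar Installation Rebate: £170,300 is at or above £144,400, so the credit is £0.
Total: £2,887 + £0 = £2,887.

£2,887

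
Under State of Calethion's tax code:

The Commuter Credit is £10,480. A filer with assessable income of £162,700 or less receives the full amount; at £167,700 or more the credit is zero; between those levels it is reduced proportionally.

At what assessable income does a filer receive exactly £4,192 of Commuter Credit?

£165,700

£4,192 is 4,192/10,480 of the full £10,480, so 6,288/10,480 of the £5,000 range has been used: income = £162,700 + £5,000 × 6,288/10,480 = £165,700.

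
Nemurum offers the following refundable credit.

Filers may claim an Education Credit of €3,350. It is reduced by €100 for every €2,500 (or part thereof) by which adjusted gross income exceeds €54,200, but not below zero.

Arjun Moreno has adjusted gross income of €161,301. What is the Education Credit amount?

Education Credit: income exceeds €54,200 by €107,101 → 43 increments × €100 = €4,300 ≥ base, so the credit is €0.

€0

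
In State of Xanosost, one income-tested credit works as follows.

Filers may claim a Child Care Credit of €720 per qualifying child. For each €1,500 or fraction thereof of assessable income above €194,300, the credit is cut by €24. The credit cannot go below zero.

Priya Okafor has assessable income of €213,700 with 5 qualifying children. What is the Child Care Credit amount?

€3,288

Child Care Credit: base = 5 × €720 = €3,600. income exceeds €194,300 by €19,400, which is 13 full-or-partial €1,500 increments; reduction = 13 × €24 = €312, leaving €3,288.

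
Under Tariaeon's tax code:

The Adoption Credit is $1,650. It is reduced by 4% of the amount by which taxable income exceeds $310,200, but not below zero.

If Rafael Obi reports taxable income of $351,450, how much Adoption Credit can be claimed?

Adoption Credit: 4% of the $41,250 excess over $310,200 is $1,650 ≥ base, so the credit is $0.

$0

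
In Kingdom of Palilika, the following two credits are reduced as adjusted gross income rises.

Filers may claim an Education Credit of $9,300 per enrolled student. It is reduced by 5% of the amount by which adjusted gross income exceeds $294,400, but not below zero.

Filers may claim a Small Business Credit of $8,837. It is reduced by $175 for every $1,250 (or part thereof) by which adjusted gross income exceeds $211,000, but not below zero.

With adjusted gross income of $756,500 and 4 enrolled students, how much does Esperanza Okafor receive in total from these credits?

$14,095

Education Credit: base = 4 × $9,300 = $37,200. 5% of the $462,100 excess over $294,400 is $23,105; credit = $37,200 − $23,105 = $14,095.
Small Business Credit: income exceeds $211,000 by $545,500 → 437 increments × $175 = $76,475 ≥ base, so the credit is $0.
Total: $14,095 + $0 = $14,095.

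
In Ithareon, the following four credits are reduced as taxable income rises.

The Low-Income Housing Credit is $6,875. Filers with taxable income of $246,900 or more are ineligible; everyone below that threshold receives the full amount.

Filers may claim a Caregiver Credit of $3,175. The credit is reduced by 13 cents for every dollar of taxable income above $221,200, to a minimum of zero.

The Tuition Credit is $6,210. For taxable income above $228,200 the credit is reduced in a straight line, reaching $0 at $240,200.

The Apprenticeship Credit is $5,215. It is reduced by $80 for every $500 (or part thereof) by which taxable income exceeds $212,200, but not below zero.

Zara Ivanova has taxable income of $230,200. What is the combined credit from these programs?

$16,390

Low-Income Housing Credit: $230,200 is below the $246,900 cutoff, so the full $6,875 applies.
Caregiver Credit: 13% of the $9,000 excess over $221,200 is $1,170; credit = $3,175 − $1,170 = $2,005.
Tuition Credit: $230,200 is $2,000 into a $12,000 phase-out range, leaving 10,000/12,000 of the credit: $6,210 × 10,000/12,000 = $5,175.
Apprenticeship Credit: income exceeds $212,200 by $18,000, which is 36 full-or-partial $500 increments; reduction = 36 × $80 = $2,880, leaving $2,335.
Total: $6,875 + $2,005 + $5,175 + $2,335 = $16,390.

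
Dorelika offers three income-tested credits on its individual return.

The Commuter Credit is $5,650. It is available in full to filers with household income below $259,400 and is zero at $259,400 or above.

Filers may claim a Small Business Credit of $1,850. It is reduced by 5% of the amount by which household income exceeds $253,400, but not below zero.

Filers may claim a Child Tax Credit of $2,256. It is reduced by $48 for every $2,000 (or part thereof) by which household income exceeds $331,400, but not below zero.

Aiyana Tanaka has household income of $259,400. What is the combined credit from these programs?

$3,806

Commuter Credit: $259,400 meets or exceeds the $259,400 cutoff, so the credit is $0.
Small Business Credit: 5% of the $6,000 excess over $253,400 is $300; credit = $1,850 − $300 = $1,550.
Child Tax Credit: $259,400 is at or below the $331,400 threshold, so the full $2,256 applies.
Total: $0 + $1,550 + $2,256 = $3,806.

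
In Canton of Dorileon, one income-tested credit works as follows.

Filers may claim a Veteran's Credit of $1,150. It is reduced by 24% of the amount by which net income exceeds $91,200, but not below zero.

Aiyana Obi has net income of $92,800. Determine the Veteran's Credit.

Veteran's Credit: 24% of the $1,600 excess over $91,200 is $384; credit = $1,150 − $384 = $766.

$766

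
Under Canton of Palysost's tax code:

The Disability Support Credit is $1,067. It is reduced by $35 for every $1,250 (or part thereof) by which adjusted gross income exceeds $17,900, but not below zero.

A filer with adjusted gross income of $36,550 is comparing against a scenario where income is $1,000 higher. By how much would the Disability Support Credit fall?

$35

At $36,550 — income exceeds $17,900 by $18,650, which is 15 full-or-partial $1,250 increments; reduction = 15 × $35 = $525, leaving $542.
At $37,550 — income exceeds $17,900 by $19,650, which is 16 full-or-partial $1,250 increments; reduction = 16 × $35 = $560, leaving $507.
Lost: $542 − $507 = $35.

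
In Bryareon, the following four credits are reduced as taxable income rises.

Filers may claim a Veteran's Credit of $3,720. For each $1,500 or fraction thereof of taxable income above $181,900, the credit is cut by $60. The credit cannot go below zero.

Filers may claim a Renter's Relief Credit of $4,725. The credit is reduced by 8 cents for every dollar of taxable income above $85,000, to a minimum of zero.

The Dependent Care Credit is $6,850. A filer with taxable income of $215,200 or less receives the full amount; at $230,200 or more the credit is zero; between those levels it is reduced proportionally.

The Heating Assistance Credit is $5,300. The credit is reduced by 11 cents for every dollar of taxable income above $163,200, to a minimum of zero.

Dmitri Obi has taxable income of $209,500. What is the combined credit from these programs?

Veteran's Credit: income exceeds $181,900 by $27,600, which is 19 full-or-partial $1,500 increments; reduction = 19 × $60 = $1,140, leaving $2,580.
Renter's Relief Credit: 8% of the $124,500 excess over $85,000 is $9,960 ≥ base, so the credit is $0.
Dependent Care Credit: $209,500 is at or below the $215,200 threshold, so the full $6,850 applies.
Heating Assistance Credit: 11% of the $46,300 excess over $163,200 is $5,093; credit = $5,300 − $5,093 = $207.
Total: $2,580 + $0 + $6,850 + $207 = $9,637.

$9,637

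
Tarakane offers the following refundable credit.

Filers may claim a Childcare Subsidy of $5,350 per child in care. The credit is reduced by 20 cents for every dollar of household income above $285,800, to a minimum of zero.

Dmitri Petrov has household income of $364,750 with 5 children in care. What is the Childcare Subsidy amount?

$10,960

Childcare Subsidy: base = 5 × $5,350 = $26,750. 20% of the $78,950 excess over $285,800 is $15,790; credit = $26,750 − $15,790 = $10,960.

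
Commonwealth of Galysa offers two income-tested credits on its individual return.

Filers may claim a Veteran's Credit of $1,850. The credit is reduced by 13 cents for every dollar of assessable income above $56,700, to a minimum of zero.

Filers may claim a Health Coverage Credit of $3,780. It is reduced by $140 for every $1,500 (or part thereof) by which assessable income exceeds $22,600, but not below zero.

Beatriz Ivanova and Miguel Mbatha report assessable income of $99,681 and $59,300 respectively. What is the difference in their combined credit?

Beatriz ($99,681): Veteran's Credit: 13% of the $42,981 excess over $56,700 is $5,587.53 ≥ base, so the credit is $0. Health Coverage Credit: income exceeds $22,600 by $77,081 → 52 increments × $140 = $7,280 ≥ base, so the credit is $0. total $0 + $0 = $0
Miguel ($59,300): Veteran's Credit: 13% of the $2,600 excess over $56,700 is $338; credit = $1,850 − $338 = $1,512. Health Coverage Credit: income exceeds $22,600 by $36,700, which is 25 full-or-partial $1,500 increments; reduction = 25 × $140 = $3,500, leaving $280. total $1,512 + $280 = $1,792
Difference: |$0 − $1,792| = $1,792.

$1,792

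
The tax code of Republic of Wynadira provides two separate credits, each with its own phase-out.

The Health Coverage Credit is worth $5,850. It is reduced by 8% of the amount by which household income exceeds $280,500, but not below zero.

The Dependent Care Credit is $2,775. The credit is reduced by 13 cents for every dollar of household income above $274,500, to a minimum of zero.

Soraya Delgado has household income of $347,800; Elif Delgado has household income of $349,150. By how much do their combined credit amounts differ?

Soraya ($347,800): Health Coverage Credit: 8% of the $67,300 excess over $280,500 is $5,384; credit = $5,850 − $5,384 = $466. Dependent Care Credit: 13% of the $73,300 excess over $274,500 is $9,529 ≥ base, so the credit is $0. total $466 + $0 = $466
Elif ($349,150): Health Coverage Credit: 8% of the $68,650 excess over $280,500 is $5,492; credit = $5,850 − $5,492 = $358. Dependent Care Credit: 13% of the $74,650 excess over $274,500 is $9,704.50 ≥ base, so the credit is $0. total $358 + $0 = $358
Difference: |$466 − $358| = $108.

$108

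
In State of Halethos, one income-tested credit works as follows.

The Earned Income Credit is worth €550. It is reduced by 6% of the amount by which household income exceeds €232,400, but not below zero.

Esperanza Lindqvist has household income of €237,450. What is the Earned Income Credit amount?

Earned Income Credit: 6% of the €5,050 excess over €232,400 is €303; credit = €550 − €303 = €247.

€247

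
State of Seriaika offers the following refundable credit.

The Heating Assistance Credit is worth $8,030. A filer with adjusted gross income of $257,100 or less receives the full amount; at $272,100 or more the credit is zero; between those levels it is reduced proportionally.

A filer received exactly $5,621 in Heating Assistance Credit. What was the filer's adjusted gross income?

$5,621 is 5,621/8,030 of the full $8,030, so 2,409/8,030 of the $15,000 range has been used: income = $257,100 + $15,000 × 2,409/8,030 = $261,600.

$261,600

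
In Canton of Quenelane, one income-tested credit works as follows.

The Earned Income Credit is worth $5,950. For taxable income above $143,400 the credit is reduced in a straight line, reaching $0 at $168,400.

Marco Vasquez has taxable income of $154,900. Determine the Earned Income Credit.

Earned Income Credit: $154,900 is $11,500 into a $25,000 phase-out range, leaving 13,500/25,000 of the credit: $5,950 × 13,500/25,000 = $3,213.

$3,213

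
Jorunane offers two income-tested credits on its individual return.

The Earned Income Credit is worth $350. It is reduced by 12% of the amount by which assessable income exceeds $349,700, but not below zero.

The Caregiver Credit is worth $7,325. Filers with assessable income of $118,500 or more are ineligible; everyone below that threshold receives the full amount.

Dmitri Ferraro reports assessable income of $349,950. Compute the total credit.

$320

Earned Income Credit: 12% of the $250 excess over $349,700 is $30; credit = $350 − $30 = $320.
Caregiver Credit: $349,950 meets or exceeds the $118,500 cutoff, so the credit is $0.
Total: $320 + $0 = $320.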